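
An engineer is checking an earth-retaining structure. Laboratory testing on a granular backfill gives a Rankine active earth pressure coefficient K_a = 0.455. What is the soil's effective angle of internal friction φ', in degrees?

K_a = tan²(45° − φ/2) ⇒ 45° − φ/2 = arctan(√0.455) = 34.00°.
φ = 2(45° − 34.00°) = 22.00°.

22.0°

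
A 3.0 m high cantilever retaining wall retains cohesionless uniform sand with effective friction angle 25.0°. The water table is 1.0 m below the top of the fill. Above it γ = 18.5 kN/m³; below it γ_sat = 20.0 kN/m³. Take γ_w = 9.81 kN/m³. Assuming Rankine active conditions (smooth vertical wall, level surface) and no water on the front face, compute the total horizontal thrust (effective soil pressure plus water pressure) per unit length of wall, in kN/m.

46.7 kN/m

K_a = tan²(45° − φ/2) = 0.4059.
γ' = 20.0 − 9.81 = 10.19 kN/m³. Depth below WT = 2.0 m.
σ'_h at WT = K_a γ d_w = 7.508 kPa; at base = 7.508 + K_a γ' × 2.0 = 15.78 kPa.
P₁ (0–1.0 m) = ½×7.508×1.0 = 3.754. P₂ (1.0–3.0 m) = ½(7.508+15.78)×2.0 = 23.29.
P_w = ½ γ_w h₂² = 0.5×9.81×2.0² = 19.62. Total = 3.754+23.29+19.62 = 46.66 kN/m.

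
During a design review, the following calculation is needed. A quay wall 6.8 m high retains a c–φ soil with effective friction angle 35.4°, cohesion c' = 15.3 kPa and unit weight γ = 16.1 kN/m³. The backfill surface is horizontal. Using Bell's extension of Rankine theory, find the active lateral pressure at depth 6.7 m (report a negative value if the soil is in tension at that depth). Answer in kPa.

12.9 kPa

K_a = (1 − sin φ)/(1 + sin φ) = 0.2664.
σ_a = K_a γ z − 2c√K_a = 0.2664×16.1×6.7 − 2×15.3×0.5161 = 12.94 kPa.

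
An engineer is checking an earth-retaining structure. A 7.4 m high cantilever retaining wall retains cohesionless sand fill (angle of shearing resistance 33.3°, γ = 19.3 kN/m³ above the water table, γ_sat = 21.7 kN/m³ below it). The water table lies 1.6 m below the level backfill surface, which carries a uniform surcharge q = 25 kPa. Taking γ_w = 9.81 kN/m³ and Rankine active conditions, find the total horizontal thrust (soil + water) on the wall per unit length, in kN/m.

336 kN/m

K_a = tan²(45° − φ/2) = 0.2911.
γ' = 21.7 − 9.81 = 11.89 kN/m³. h₂ = H − d_w = 5.8 m.
σ'_h: at surface K_a·q = 7.278; at WT K_a(q+γd_w) = 16.27; at base K_a(q+γd_w+γ'h₂) = 36.35 kPa.
P₁ = ½(7.278+16.27)×1.6 = 18.84; P₂ = ½(16.27+36.35)×5.8 = 152.6; P_w = ½γ_w h₂² = 165.0.
Total = 18.84+152.6+165.0 = 336.4 kN/m.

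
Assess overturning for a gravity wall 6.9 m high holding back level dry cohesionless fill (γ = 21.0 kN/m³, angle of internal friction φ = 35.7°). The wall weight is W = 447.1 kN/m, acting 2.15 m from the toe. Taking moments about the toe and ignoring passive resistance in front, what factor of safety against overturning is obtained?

3.18

K_a = tan²(45° − 35.7°/2) = 0.2630.
P_a = ½K_aγH² = 0.5×0.2630×21.0×6.9² = 131.5 kN/m, acting at H/3 = 2.300 m above the base.
Overturning moment M_o = P_a × H/3 = 131.5 × 2.300 = 302.4.
Resisting moment M_r = W × 2.15 = 447.1 × 2.15 = 961.3.
FS_overturning = M_r/M_o = 961.3/302.4 = 3.179.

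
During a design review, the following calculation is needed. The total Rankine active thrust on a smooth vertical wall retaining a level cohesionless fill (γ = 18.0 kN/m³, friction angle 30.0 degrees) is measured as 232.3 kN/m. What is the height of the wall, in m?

8.80 m

K_a = 0.3333. P_a = ½ K_a γ H² ⇒ H = √(2P_a/(K_a γ)).
H = √(2×232.3/(0.3333×18.0)) = 8.800 m.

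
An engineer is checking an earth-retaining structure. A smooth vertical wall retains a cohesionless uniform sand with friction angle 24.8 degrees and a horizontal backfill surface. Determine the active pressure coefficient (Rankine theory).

0.409

K_a = (1 − sin φ)/(1 + sin φ) = (1 − sin 24.8°)/(1 + sin 24.8°) = 0.4090.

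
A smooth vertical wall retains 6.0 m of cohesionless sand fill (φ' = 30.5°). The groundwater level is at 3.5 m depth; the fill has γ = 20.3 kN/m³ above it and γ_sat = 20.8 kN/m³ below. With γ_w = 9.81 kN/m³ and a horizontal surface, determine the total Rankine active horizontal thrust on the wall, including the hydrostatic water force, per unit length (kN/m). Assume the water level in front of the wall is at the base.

141 kN/m

K_a = tan²(45° − φ/2) = 0.3267.
γ' = 20.8 − 9.81 = 10.99 kN/m³. Depth below WT = 2.5 m.
σ'_h at WT = K_a γ d_w = 23.21 kPa; at base = 23.21 + K_a γ' × 2.5 = 32.18 kPa.
P₁ (0–3.5 m) = ½×23.21×3.5 = 40.62. P₂ (3.5–6.0 m) = ½(23.21+32.18)×2.5 = 69.24.
P_w = ½ γ_w h₂² = 0.5×9.81×2.5² = 30.66. Total = 40.62+69.24+30.66 = 140.5 kN/m.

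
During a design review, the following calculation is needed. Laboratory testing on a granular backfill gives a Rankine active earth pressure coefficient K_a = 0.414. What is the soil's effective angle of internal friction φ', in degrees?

24.5°

K_a = tan²(45° − φ/2) ⇒ 45° − φ/2 = arctan(√0.414) = 32.76°.
φ = 2(45° − 32.76°) = 24.48°.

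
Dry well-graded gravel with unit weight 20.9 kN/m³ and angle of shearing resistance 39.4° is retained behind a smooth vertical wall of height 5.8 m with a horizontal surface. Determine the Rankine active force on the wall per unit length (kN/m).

K_a = tan²(45° − φ/2) = 0.2234.
P_a = ½ K_a γ H² = 0.5 × 0.2234 × 20.9 × 5.8² = 78.55 kN/m.

78.5 kN/m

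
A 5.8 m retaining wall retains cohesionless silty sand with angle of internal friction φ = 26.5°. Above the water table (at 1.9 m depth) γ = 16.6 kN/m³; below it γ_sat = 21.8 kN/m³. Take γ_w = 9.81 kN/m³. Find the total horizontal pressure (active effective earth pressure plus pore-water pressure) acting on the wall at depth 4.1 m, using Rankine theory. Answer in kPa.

K_a = (1 − sin φ)/(1 + sin φ) = 0.3829.
γ' = 21.8 − 9.81 = 11.99 kN/m³.
Effective vertical stress at 4.1 m: σ'_v = 16.6×1.9 + 11.99×2.20 = 57.92 kPa.
σ'_h = K_a σ'_v = 0.3829 × 57.92 = 22.18 kPa; u = γ_w × 2.20 = 21.58 kPa.
Total σ_h = 22.18 + 21.58 = 43.76 kPa.

43.8 kPa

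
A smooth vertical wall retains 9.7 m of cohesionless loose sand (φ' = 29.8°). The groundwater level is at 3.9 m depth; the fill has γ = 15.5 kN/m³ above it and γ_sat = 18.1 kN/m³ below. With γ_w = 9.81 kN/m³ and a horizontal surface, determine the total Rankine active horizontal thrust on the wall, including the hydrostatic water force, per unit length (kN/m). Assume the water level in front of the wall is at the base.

K_a = tan²(45° − φ/2) = 0.3360.
γ' = 18.1 − 9.81 = 8.290 kN/m³. Depth below WT = 5.8 m.
σ'_h at WT = K_a γ d_w = 20.31 kPa; at base = 20.31 + K_a γ' × 5.8 = 36.47 kPa.
P₁ (0–3.9 m) = ½×20.31×3.9 = 39.61. P₂ (3.9–9.7 m) = ½(20.31+36.47)×5.8 = 164.7.
P_w = ½ γ_w h₂² = 0.5×9.81×5.8² = 165.0. Total = 39.61+164.7+165.0 = 369.3 kN/m.

369 kN/m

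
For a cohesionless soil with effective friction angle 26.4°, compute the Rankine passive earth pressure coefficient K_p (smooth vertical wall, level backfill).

2.60

K_p = (1 + sin φ)/(1 − sin φ) = tan²(45° + 26.4°/2) = 2.601.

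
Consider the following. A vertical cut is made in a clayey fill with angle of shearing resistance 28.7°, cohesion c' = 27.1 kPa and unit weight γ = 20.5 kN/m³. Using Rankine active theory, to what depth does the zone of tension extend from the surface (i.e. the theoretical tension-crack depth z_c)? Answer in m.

K_a = tan²(45° − 28.7°/2) = 0.3511; √K_a = 0.5926.
The active pressure is zero where K_a γ z = 2c√K_a, so z_c = 2c/(γ√K_a) = 2×27.1/(20.5×0.5926) = 4.462 m.

4.46 m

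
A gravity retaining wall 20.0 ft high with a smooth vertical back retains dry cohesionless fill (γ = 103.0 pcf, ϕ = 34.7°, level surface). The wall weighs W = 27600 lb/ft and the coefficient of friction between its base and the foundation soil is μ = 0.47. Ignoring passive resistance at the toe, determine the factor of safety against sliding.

K_a = tan²(45° − 34.7°/2) = 0.2745.
P_a = ½K_aγH² = 0.5×0.2745×103.0×20.0² = 5654 lb/ft, acting at H/3 = 6.667 ft above the base.
FS_sliding = μW / P_a = 0.47×27600 / 5654 = 2.294.

2.29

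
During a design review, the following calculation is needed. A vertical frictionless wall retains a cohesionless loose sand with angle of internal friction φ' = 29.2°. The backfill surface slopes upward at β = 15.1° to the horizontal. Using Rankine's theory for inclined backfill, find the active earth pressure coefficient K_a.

K_a = cos β · (cos β − √(cos²β − cos²φ)) / (cos β + √(cos²β − cos²φ)).
cos β = 0.9655, cos φ = 0.8729, √(cos²β − cos²φ) = 0.4125.
K_a = 0.9655 × (0.9655 − 0.4125)/(0.9655 + 0.4125) = 0.3875.

0.387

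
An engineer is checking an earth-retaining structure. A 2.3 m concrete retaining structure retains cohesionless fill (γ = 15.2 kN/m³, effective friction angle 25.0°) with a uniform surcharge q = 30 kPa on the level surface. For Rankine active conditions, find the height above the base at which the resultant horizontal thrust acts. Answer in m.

1.01 m

K_a = 0.4059.
Triangular part P₁ = ½K_aγH² = 16.32 at H/3 = 0.7667 m; rectangular part P₂ = K_a q H = 28.00 at H/2 = 1.150 m.
ȳ = (P₁·0.7667 + P₂·1.150)/(P₁+P₂) = 1.009 m.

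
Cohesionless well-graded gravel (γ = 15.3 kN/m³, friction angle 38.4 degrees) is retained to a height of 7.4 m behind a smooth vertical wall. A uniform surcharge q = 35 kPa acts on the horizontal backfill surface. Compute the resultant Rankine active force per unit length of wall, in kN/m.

K_a = tan²(45° − φ/2) = 0.2337.
Soil triangle: ½ K_a γ H² = 0.5×0.2337×15.3×7.4² = 97.90 kN/m.
Surcharge rectangle: K_a q H = 0.2337×35×7.4 = 60.53 kN/m.
Total = 97.90 + 60.53 = 158.4 kN/m.

158 kN/m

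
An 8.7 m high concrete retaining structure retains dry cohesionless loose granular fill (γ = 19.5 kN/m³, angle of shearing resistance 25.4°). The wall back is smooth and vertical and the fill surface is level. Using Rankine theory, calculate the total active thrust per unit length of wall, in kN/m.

K_a = tan²(45° − φ/2) = 0.3996.
P_a = ½ K_a γ H² = 0.5 × 0.3996 × 19.5 × 8.7² = 294.9 kN/m.

295 kN/m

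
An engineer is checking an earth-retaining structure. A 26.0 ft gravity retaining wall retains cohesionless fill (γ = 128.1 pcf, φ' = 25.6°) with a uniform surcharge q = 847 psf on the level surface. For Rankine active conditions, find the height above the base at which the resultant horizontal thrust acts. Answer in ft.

K_a = 0.3966.
Triangular part P₁ = ½K_aγH² = 17170 at H/3 = 8.667 ft; rectangular part P₂ = K_a q H = 8733 at H/2 = 13.00 ft.
ȳ = (P₁·8.667 + P₂·13.00)/(P₁+P₂) = 10.13 ft.

10.1 ft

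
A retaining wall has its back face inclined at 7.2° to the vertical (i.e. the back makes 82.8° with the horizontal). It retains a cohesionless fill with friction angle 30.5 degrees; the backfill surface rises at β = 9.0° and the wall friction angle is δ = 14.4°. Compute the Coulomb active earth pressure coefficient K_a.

K_a = sin²(α+φ) / [sin²α · sin(α−δ) · (1 + √{sin(φ+δ)sin(φ−β) / (sin(α−δ)sin(α+β))})²].
With α = 82.8°, φ = 30.5°, δ = 14.4°, β = 9.0°: K_a = 0.3950.

0.395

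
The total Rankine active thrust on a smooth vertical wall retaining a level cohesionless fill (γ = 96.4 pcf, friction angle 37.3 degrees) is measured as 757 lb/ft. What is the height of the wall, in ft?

8.00 ft

K_a = 0.2453. P_a = ½ K_a γ H² ⇒ H = √(2P_a/(K_a γ)).
H = √(2×757/(0.2453×96.4)) = 8.001 ft.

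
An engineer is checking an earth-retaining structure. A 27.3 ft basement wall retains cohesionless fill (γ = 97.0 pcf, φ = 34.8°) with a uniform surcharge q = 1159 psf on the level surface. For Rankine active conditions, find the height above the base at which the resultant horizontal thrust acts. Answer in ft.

11.2 ft

K_a = 0.2733.
Triangular part P₁ = ½K_aγH² = 9879 at H/3 = 9.100 ft; rectangular part P₂ = K_a q H = 8648 at H/2 = 13.65 ft.
ȳ = (P₁·9.100 + P₂·13.65)/(P₁+P₂) = 11.22 ft.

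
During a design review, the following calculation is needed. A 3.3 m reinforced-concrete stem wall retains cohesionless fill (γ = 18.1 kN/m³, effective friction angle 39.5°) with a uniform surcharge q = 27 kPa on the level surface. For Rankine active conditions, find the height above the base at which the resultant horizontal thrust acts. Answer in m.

1.36 m

K_a = 0.2224.
Triangular part P₁ = ½K_aγH² = 21.92 at H/3 = 1.100 m; rectangular part P₂ = K_a q H = 19.82 at H/2 = 1.650 m.
ȳ = (P₁·1.100 + P₂·1.650)/(P₁+P₂) = 1.361 m.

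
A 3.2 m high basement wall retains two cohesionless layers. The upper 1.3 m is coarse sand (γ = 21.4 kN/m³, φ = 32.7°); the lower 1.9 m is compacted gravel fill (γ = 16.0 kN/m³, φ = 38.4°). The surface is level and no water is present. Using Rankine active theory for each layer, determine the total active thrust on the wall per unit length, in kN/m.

K_a1 = tan²(45°−32.7°/2) = 0.2985; K_a2 = tan²(45°−38.4°/2) = 0.2337.
Layer 1: σ at base = K_a1 γ₁ h₁ = 8.304 kPa; P₁ = ½×8.304×1.3 = 5.398.
Layer 2: σ_v at top = γ₁h₁ = 27.82; σ_h top = K_a2×27.82 = 6.501; σ_h base = K_a2×(27.82+16.0×1.9) = 13.61.
P₂ = ½(6.501+13.61)×1.9 = 19.10. Total P_a = 5.398+19.10 = 24.50 kN/m.

24.5 kN/m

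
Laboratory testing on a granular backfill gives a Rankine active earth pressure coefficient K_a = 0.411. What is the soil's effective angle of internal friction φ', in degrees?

K_a = tan²(45° − φ/2) ⇒ 45° − φ/2 = arctan(√0.411) = 32.66°.
φ = 2(45° − 32.66°) = 24.67°.

24.7°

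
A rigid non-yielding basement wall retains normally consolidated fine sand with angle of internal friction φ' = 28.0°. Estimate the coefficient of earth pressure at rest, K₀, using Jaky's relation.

0.531

K₀ = 1 − sin φ' = 1 − sin 28.0° = 0.5305.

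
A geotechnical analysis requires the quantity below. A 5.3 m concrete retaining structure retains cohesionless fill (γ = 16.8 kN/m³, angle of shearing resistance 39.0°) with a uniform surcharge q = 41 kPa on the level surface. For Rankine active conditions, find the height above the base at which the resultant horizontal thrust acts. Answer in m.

2.19 m

K_a = 0.2275.
Triangular part P₁ = ½K_aγH² = 53.68 at H/3 = 1.767 m; rectangular part P₂ = K_a q H = 49.44 at H/2 = 2.650 m.
ȳ = (P₁·1.767 + P₂·2.650)/(P₁+P₂) = 2.190 m.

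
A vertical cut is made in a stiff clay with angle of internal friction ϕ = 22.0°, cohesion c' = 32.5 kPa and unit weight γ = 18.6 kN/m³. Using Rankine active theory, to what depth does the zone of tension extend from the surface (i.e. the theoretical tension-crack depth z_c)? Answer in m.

5.18 m

K_a = tan²(45° − 22.0°/2) = 0.4550; √K_a = 0.6745.
The active pressure is zero where K_a γ z = 2c√K_a, so z_c = 2c/(γ√K_a) = 2×32.5/(18.6×0.6745) = 5.181 m.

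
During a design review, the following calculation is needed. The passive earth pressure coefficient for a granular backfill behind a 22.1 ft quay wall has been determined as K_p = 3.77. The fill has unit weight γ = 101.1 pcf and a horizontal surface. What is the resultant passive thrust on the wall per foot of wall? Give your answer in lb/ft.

93100 lb/ft

P = ½ K_p γ H² = 0.5 × 3.77 × 101.1 × 22.1² = 93080 lb/ft.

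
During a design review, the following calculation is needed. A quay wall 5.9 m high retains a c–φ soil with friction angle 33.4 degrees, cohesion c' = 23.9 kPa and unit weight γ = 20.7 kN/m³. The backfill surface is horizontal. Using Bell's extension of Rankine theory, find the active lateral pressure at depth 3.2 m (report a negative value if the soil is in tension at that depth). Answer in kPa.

-6.53 kPa

K_a = (1 − sin φ)/(1 + sin φ) = 0.2899.
σ_a = K_a γ z − 2c√K_a = 0.2899×20.7×3.2 − 2×23.9×0.5384 = -6.533 kPa.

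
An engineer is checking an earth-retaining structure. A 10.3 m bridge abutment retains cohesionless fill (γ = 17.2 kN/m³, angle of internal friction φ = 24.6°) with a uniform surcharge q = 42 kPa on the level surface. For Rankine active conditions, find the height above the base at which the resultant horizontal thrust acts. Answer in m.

3.99 m

K_a = 0.4121.
Triangular part P₁ = ½K_aγH² = 376.0 at H/3 = 3.433 m; rectangular part P₂ = K_a q H = 178.3 at H/2 = 5.150 m.
ȳ = (P₁·3.433 + P₂·5.150)/(P₁+P₂) = 3.985 m.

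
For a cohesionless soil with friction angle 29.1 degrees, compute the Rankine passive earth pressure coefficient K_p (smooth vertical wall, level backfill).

2.89

K_p = (1 + sin φ)/(1 − sin φ) = tan²(45° + 29.1°/2) = 2.894.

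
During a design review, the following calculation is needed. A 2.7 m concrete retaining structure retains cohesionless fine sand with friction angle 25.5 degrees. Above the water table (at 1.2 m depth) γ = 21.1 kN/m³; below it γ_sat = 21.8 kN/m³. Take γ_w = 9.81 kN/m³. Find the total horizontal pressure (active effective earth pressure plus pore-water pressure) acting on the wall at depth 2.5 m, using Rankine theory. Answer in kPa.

29.0 kPa

K_a = (1 − sin φ)/(1 + sin φ) = 0.3981.
γ' = 21.8 − 9.81 = 11.99 kN/m³.
Effective vertical stress at 2.5 m: σ'_v = 21.1×1.2 + 11.99×1.30 = 40.91 kPa.
σ'_h = K_a σ'_v = 0.3981 × 40.91 = 16.29 kPa; u = γ_w × 1.30 = 12.75 kPa.
Total σ_h = 16.29 + 12.75 = 29.04 kPa.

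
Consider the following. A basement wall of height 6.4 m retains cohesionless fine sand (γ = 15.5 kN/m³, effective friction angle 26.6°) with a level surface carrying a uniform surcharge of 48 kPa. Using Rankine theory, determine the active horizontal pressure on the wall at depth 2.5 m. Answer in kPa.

K_a = (1 − sin φ)/(1 + sin φ) = 0.3814.
σ_v = γz + q = 15.5 × 2.5 + 48 = 86.75 kPa.
σ_h = K_a σ_v = 0.3814 × 86.75 = 33.09 kPa.

33.1 kPa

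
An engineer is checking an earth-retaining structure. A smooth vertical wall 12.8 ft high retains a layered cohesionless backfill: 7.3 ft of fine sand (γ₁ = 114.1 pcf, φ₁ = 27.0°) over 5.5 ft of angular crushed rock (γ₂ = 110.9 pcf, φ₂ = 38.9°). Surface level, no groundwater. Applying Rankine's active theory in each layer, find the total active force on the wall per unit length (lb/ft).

2570 lb/ft

K_a1 = tan²(45°−27.0°/2) = 0.3755; K_a2 = tan²(45°−38.9°/2) = 0.2285.
Layer 1: σ at base = K_a1 γ₁ h₁ = 312.8 psf; P₁ = ½×312.8×7.3 = 1142.
Layer 2: σ_v at top = γ₁h₁ = 832.9; σ_h top = K_a2×832.9 = 190.3; σ_h base = K_a2×(832.9+110.9×5.5) = 329.7.
P₂ = ½(190.3+329.7)×5.5 = 1430. Total P_a = 1142+1430 = 2572 lb/ft.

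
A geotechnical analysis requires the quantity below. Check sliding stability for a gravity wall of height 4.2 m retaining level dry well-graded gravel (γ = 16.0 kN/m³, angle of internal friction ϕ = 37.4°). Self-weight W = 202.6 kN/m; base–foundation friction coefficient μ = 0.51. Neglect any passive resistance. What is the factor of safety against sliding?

3.00

K_a = tan²(45° − 37.4°/2) = 0.2443.
P_a = ½K_aγH² = 0.5×0.2443×16.0×4.2² = 34.47 kN/m, acting at H/3 = 1.400 m above the base.
FS_sliding = μW / P_a = 0.51×202.6 / 34.47 = 2.998.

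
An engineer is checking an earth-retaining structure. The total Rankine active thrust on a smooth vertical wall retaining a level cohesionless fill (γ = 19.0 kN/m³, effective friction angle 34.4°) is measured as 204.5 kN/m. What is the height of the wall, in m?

8.80 m

K_a = 0.2780. P_a = ½ K_a γ H² ⇒ H = √(2P_a/(K_a γ)).
H = √(2×204.5/(0.2780×19.0)) = 8.800 m.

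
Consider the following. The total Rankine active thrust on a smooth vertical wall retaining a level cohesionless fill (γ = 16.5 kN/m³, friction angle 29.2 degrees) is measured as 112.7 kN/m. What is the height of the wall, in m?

K_a = 0.3442. P_a = ½ K_a γ H² ⇒ H = √(2P_a/(K_a γ)).
H = √(2×112.7/(0.3442×16.5)) = 6.300 m.

6.30 m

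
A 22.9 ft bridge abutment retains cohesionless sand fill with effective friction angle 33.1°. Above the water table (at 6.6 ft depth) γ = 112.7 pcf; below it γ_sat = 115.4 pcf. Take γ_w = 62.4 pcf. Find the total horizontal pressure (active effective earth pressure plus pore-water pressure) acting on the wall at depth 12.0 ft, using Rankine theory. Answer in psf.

K_a = (1 − sin φ)/(1 + sin φ) = 0.2936.
γ' = 115.4 − 62.4 = 53.00 pcf.
Effective vertical stress at 12.0 ft: σ'_v = 112.7×6.6 + 53.00×5.40 = 1030 psf.
σ'_h = K_a σ'_v = 0.2936 × 1030 = 302.4 psf; u = γ_w × 5.40 = 337.0 psf.
Total σ_h = 302.4 + 337.0 = 639.3 psf.

639 psf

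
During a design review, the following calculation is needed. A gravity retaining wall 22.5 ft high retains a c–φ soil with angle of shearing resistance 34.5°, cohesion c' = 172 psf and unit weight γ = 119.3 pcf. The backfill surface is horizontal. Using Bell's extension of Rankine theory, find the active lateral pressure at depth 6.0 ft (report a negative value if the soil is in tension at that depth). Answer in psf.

17.2 psf

K_a = (1 − sin φ)/(1 + sin φ) = 0.2768.
σ_a = K_a γ z − 2c√K_a = 0.2768×119.3×6.0 − 2×172×0.5261 = 17.15 psf.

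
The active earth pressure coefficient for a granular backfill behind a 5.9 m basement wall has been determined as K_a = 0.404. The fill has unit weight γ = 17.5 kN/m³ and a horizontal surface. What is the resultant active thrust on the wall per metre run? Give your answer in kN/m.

P = ½ K_a γ H² = 0.5 × 0.404 × 17.5 × 5.9² = 123.1 kN/m.

123 kN/m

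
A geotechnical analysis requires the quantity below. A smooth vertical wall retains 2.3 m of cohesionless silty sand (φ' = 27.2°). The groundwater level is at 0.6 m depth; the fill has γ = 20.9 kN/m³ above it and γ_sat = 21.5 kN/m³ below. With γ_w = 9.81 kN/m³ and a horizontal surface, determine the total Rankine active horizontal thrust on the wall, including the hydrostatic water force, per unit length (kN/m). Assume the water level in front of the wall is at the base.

29.8 kN/m

K_a = tan²(45° − φ/2) = 0.3726.
γ' = 21.5 − 9.81 = 11.69 kN/m³. Depth below WT = 1.7 m.
σ'_h at WT = K_a γ d_w = 4.672 kPa; at base = 4.672 + K_a γ' × 1.7 = 12.08 kPa.
P₁ (0–0.6 m) = ½×4.672×0.6 = 1.402. P₂ (0.6–2.3 m) = ½(4.672+12.08)×1.7 = 14.24.
P_w = ½ γ_w h₂² = 0.5×9.81×1.7² = 14.18. Total = 1.402+14.24+14.18 = 29.81 kN/m.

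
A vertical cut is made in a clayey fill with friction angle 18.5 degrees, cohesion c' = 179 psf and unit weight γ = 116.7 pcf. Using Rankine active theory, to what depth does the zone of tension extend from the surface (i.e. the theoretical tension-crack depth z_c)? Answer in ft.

4.26 ft

K_a = tan²(45° − 18.5°/2) = 0.5183; √K_a = 0.7199.
The active pressure is zero where K_a γ z = 2c√K_a, so z_c = 2c/(γ√K_a) = 2×179/(116.7×0.7199) = 4.261 ft.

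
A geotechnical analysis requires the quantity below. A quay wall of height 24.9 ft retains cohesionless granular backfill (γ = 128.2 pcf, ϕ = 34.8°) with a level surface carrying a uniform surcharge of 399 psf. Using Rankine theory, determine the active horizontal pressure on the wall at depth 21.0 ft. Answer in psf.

K_a = (1 − sin φ)/(1 + sin φ) = 0.2733.
σ_v = γz + q = 128.2 × 21.0 + 399 = 3091 psf.
σ_h = K_a σ_v = 0.2733 × 3091 = 844.8 psf.

845 psf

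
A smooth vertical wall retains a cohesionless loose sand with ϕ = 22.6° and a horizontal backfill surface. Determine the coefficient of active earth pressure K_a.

0.445

K_a = tan²(45° − φ/2) = tan²(33.70°) = 0.4448.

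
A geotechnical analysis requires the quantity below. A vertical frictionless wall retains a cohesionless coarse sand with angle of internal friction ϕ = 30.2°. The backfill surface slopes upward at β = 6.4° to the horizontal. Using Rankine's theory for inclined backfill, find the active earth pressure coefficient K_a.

K_a = cos β · (cos β − √(cos²β − cos²φ)) / (cos β + √(cos²β − cos²φ)).
cos β = 0.9938, cos φ = 0.8643, √(cos²β − cos²φ) = 0.4905.
K_a = 0.9938 × (0.9938 − 0.4905)/(0.9938 + 0.4905) = 0.3369.

0.337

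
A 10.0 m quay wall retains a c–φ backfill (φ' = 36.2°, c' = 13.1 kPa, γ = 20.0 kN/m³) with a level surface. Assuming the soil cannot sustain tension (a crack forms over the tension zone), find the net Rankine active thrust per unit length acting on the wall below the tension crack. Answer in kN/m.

142 kN/m

K_a = 0.2574; √K_a = 0.5073.
Tension-crack depth z_c = 2c/(γ√K_a) = 2×13.1/(20.0×0.5073) = 2.582 m.
σ_a at base = K_a γ H − 2c√K_a = 0.2574×20.0×10.0 − 2×13.1×0.5073 = 38.18 kPa.
P_a = ½ × 38.18 × (H − z_c) = 0.5×38.18×7.418 = 141.6 kN/m.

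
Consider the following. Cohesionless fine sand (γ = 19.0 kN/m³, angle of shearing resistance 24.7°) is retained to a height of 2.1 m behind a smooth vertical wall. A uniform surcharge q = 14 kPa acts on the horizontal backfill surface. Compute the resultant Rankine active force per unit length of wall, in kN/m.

29.3 kN/m

K_a = tan²(45° − φ/2) = 0.4106.
Soil triangle: ½ K_a γ H² = 0.5×0.4106×19.0×2.1² = 17.20 kN/m.
Surcharge rectangle: K_a q H = 0.4106×14×2.1 = 12.07 kN/m.
Total = 17.20 + 12.07 = 29.27 kN/m.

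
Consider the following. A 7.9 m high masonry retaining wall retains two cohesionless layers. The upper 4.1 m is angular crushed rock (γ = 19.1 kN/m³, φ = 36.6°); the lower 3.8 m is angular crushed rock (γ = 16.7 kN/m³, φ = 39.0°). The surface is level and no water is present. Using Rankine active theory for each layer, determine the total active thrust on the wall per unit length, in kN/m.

K_a1 = tan²(45°−36.6°/2) = 0.2530; K_a2 = tan²(45°−39.0°/2) = 0.2275.
Layer 1: σ at base = K_a1 γ₁ h₁ = 19.81 kPa; P₁ = ½×19.81×4.1 = 40.61.
Layer 2: σ_v at top = γ₁h₁ = 78.31; σ_h top = K_a2×78.31 = 17.82; σ_h base = K_a2×(78.31+16.7×3.8) = 32.25.
P₂ = ½(17.82+32.25)×3.8 = 95.13. Total P_a = 40.61+95.13 = 135.7 kN/m.

136 kN/m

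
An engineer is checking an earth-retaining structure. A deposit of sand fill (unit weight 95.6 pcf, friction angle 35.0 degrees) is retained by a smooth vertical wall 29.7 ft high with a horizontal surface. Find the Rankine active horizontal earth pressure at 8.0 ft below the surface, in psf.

207 psf

K_a = (1 − sin φ)/(1 + sin φ) = 0.2710.
σ_h = K_a γ z = 0.2710 × 95.6 × 8.0 = 207.3 psf.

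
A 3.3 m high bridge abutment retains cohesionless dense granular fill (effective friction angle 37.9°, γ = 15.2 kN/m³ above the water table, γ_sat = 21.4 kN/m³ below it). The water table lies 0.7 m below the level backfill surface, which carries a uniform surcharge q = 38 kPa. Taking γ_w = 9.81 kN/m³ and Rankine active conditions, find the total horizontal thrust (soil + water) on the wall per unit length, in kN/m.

K_a = tan²(45° − φ/2) = 0.2389.
γ' = 21.4 − 9.81 = 11.59 kN/m³. h₂ = H − d_w = 2.6 m.
σ'_h: at surface K_a·q = 9.080; at WT K_a(q+γd_w) = 11.62; at base K_a(q+γd_w+γ'h₂) = 18.82 kPa.
P₁ = ½(9.080+11.62)×0.7 = 7.246; P₂ = ½(11.62+18.82)×2.6 = 39.58; P_w = ½γ_w h₂² = 33.16.
Total = 7.246+39.58+33.16 = 79.98 kN/m.

80.0 kN/m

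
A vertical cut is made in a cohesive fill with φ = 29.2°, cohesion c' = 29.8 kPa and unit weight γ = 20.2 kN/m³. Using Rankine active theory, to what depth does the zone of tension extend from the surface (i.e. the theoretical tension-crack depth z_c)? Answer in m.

5.03 m

K_a = tan²(45° − 29.2°/2) = 0.3442; √K_a = 0.5867.
The active pressure is zero where K_a γ z = 2c√K_a, so z_c = 2c/(γ√K_a) = 2×29.8/(20.2×0.5867) = 5.029 m.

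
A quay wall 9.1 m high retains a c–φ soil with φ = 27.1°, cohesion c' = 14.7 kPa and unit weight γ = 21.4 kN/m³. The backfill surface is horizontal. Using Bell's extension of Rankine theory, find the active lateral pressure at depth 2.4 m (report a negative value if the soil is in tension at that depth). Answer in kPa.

K_a = (1 − sin φ)/(1 + sin φ) = 0.3741.
σ_a = K_a γ z − 2c√K_a = 0.3741×21.4×2.4 − 2×14.7×0.6116 = 1.230 kPa.

1.23 kPa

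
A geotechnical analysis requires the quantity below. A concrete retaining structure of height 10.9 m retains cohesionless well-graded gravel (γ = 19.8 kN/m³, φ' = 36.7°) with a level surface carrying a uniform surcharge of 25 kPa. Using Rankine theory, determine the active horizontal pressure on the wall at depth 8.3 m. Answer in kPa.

K_a = (1 − sin φ)/(1 + sin φ) = 0.2519.
σ_v = γz + q = 19.8 × 8.3 + 25 = 189.3 kPa.
σ_h = K_a σ_v = 0.2519 × 189.3 = 47.69 kPa.

47.7 kPa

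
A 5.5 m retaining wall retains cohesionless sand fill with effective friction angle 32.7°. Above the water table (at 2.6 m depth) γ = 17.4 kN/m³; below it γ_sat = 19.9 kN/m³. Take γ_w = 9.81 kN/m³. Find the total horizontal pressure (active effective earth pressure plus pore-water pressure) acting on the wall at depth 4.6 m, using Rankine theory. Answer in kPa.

39.1 kPa

K_a = (1 − sin φ)/(1 + sin φ) = 0.2985.
γ' = 19.9 − 9.81 = 10.09 kN/m³.
Effective vertical stress at 4.6 m: σ'_v = 17.4×2.6 + 10.09×2.00 = 65.42 kPa.
σ'_h = K_a σ'_v = 0.2985 × 65.42 = 19.53 kPa; u = γ_w × 2.00 = 19.62 kPa.
Total σ_h = 19.53 + 19.62 = 39.15 kPa.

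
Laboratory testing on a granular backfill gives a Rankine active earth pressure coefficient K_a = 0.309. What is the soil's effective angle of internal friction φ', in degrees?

31.9°

K_a = tan²(45° − φ/2) ⇒ 45° − φ/2 = arctan(√0.309) = 29.07°.
φ = 2(45° − 29.07°) = 31.86°.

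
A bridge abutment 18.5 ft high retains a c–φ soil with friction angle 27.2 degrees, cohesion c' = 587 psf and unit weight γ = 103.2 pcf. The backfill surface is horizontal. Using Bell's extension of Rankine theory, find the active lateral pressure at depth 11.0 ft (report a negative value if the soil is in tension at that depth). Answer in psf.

-294 psf

K_a = (1 − sin φ)/(1 + sin φ) = 0.3726.
σ_a = K_a γ z − 2c√K_a = 0.3726×103.2×11.0 − 2×587×0.6104 = -293.6 psf.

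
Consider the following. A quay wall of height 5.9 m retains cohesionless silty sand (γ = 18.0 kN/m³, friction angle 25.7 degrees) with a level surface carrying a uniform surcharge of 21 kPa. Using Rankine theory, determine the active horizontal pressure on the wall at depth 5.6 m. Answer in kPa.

K_a = (1 − sin φ)/(1 + sin φ) = 0.3950.
σ_v = γz + q = 18.0 × 5.6 + 21 = 121.8 kPa.
σ_h = K_a σ_v = 0.3950 × 121.8 = 48.11 kPa.

48.1 kPa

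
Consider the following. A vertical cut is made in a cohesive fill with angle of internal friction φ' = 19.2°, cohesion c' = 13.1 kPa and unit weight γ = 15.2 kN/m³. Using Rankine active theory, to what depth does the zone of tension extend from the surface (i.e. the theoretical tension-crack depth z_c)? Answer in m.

K_a = tan²(45° − 19.2°/2) = 0.5050; √K_a = 0.7107.
The active pressure is zero where K_a γ z = 2c√K_a, so z_c = 2c/(γ√K_a) = 2×13.1/(15.2×0.7107) = 2.425 m.

2.43 m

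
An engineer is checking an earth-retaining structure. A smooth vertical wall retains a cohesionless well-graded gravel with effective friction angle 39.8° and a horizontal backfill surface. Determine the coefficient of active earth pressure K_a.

0.219

K_a = tan²(45° − φ/2) = tan²(25.10°) = 0.2194.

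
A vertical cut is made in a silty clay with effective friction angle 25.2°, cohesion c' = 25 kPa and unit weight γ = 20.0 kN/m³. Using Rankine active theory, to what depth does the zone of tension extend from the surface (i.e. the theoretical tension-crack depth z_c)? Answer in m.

K_a = tan²(45° − 25.2°/2) = 0.4027; √K_a = 0.6346.
The active pressure is zero where K_a γ z = 2c√K_a, so z_c = 2c/(γ√K_a) = 2×25/(20.0×0.6346) = 3.939 m.

3.94 m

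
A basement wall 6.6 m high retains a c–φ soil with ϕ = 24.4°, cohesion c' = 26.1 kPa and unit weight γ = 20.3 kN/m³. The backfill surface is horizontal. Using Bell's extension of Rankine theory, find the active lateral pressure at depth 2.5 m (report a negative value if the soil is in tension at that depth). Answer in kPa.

-12.6 kPa

K_a = (1 − sin φ)/(1 + sin φ) = 0.4153.
σ_a = K_a γ z − 2c√K_a = 0.4153×20.3×2.5 − 2×26.1×0.6445 = -12.56 kPa.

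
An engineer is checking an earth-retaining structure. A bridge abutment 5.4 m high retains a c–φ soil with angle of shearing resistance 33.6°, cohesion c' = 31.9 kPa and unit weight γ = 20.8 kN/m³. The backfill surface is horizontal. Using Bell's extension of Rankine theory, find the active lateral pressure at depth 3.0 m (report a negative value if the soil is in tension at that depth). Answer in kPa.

-16.3 kPa

K_a = (1 − sin φ)/(1 + sin φ) = 0.2875.
σ_a = K_a γ z − 2c√K_a = 0.2875×20.8×3.0 − 2×31.9×0.5362 = -16.27 kPa.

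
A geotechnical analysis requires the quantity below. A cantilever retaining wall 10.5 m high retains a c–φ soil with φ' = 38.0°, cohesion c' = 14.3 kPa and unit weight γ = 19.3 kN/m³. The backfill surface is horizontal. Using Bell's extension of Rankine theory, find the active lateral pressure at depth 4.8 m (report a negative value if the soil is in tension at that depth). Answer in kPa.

8.09 kPa

K_a = (1 − sin φ)/(1 + sin φ) = 0.2379.
σ_a = K_a γ z − 2c√K_a = 0.2379×19.3×4.8 − 2×14.3×0.4877 = 8.088 kPa.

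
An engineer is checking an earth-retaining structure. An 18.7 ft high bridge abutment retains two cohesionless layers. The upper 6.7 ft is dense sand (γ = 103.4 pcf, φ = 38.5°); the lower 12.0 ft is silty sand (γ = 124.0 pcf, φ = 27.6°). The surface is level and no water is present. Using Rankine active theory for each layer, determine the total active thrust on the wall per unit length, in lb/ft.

6860 lb/ft

K_a1 = tan²(45°−38.5°/2) = 0.2327; K_a2 = tan²(45°−27.6°/2) = 0.3668.
Layer 1: σ at base = K_a1 γ₁ h₁ = 161.2 psf; P₁ = ½×161.2×6.7 = 539.9.
Layer 2: σ_v at top = γ₁h₁ = 692.8; σ_h top = K_a2×692.8 = 254.1; σ_h base = K_a2×(692.8+124.0×12.0) = 799.9.
P₂ = ½(254.1+799.9)×12.0 = 6324. Total P_a = 539.9+6324 = 6864 lb/ft.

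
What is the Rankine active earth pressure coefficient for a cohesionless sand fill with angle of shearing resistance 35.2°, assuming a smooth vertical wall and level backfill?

0.269

K_a = tan²(45° − φ/2) = tan²(27.40°) = 0.2687.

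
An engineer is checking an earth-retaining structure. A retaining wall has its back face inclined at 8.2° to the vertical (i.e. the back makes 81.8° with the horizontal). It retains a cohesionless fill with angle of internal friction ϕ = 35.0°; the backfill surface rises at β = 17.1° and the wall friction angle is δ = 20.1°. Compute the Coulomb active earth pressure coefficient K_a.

0.390

K_a = sin²(α+φ) / [sin²α · sin(α−δ) · (1 + √{sin(φ+δ)sin(φ−β) / (sin(α−δ)sin(α+β))})²].
With α = 81.8°, φ = 35.0°, δ = 20.1°, β = 17.1°: K_a = 0.3903.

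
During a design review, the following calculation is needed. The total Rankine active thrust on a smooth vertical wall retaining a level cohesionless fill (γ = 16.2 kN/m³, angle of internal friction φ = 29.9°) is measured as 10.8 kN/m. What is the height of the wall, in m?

2.00 m

K_a = 0.3347. P_a = ½ K_a γ H² ⇒ H = √(2P_a/(K_a γ)).
H = √(2×10.8/(0.3347×16.2)) = 1.996 m.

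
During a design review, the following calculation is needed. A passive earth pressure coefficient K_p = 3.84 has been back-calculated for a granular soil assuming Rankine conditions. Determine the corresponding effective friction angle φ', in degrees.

35.9°

K_p = (1+sin φ)/(1−sin φ) ⇒ sin φ = (K_p − 1)/(K_p + 1) = 0.5868.
φ = arcsin(0.5868) = 35.93°.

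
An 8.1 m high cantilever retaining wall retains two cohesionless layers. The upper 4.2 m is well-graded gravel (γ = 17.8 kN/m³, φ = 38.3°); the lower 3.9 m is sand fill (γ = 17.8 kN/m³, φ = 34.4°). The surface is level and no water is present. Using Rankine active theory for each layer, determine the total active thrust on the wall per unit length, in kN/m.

156 kN/m

K_a1 = tan²(45°−38.3°/2) = 0.2347; K_a2 = tan²(45°−34.4°/2) = 0.2780.
Layer 1: σ at base = K_a1 γ₁ h₁ = 17.55 kPa; P₁ = ½×17.55×4.2 = 36.85.
Layer 2: σ_v at top = γ₁h₁ = 74.76; σ_h top = K_a2×74.76 = 20.78; σ_h base = K_a2×(74.76+17.8×3.9) = 40.08.
P₂ = ½(20.78+40.08)×3.9 = 118.7. Total P_a = 36.85+118.7 = 155.5 kN/m.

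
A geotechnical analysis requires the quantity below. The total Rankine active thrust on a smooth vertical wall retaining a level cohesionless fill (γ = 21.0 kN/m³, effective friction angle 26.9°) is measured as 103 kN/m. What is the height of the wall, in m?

K_a = 0.3770. P_a = ½ K_a γ H² ⇒ H = √(2P_a/(K_a γ)).
H = √(2×103/(0.3770×21.0)) = 5.101 m.

5.10 m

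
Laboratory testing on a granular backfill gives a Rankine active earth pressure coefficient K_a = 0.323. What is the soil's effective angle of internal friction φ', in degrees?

30.8°

K_a = tan²(45° − φ/2) ⇒ 45° − φ/2 = arctan(√0.323) = 29.61°.
φ = 2(45° − 29.61°) = 30.78°.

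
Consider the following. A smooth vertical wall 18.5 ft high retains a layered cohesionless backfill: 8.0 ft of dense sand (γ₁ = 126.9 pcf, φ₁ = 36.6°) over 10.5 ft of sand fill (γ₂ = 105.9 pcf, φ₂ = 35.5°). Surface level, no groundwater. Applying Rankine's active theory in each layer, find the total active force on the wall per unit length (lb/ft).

5400 lb/ft

K_a1 = tan²(45°−36.6°/2) = 0.2530; K_a2 = tan²(45°−35.5°/2) = 0.2653.
Layer 1: σ at base = K_a1 γ₁ h₁ = 256.8 psf; P₁ = ½×256.8×8.0 = 1027.
Layer 2: σ_v at top = γ₁h₁ = 1015; σ_h top = K_a2×1015 = 269.3; σ_h base = K_a2×(1015+105.9×10.5) = 564.2.
P₂ = ½(269.3+564.2)×10.5 = 4376. Total P_a = 1027+4376 = 5403 lb/ft.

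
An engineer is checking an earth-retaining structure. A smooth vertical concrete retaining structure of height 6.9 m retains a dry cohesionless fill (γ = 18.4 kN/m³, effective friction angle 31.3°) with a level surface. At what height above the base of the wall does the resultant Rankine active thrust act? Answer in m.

2.30 m

K_a = 0.3162.
The pressure distribution is triangular, so the resultant acts at H/3 above the base = 6.9/3 = 2.300 m.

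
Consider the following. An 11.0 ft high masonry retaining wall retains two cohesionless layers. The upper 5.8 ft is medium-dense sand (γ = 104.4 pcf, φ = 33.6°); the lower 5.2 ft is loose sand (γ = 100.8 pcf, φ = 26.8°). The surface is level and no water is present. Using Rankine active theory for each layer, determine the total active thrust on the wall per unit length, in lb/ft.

K_a1 = tan²(45°−33.6°/2) = 0.2875; K_a2 = tan²(45°−26.8°/2) = 0.3785.
Layer 1: σ at base = K_a1 γ₁ h₁ = 174.1 psf; P₁ = ½×174.1×5.8 = 504.9.
Layer 2: σ_v at top = γ₁h₁ = 605.5; σ_h top = K_a2×605.5 = 229.2; σ_h base = K_a2×(605.5+100.8×5.2) = 427.6.
P₂ = ½(229.2+427.6)×5.2 = 1708. Total P_a = 504.9+1708 = 2212 lb/ft.

2210 lb/ft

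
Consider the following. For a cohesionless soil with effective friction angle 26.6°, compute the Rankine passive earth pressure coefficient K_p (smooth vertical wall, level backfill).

2.62

K_p = (1 + sin φ)/(1 − sin φ) = tan²(45° + 26.6°/2) = 2.622.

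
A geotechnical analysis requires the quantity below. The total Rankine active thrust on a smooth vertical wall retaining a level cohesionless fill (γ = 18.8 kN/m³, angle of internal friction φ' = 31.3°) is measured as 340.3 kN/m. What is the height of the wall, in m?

K_a = 0.3162. P_a = ½ K_a γ H² ⇒ H = √(2P_a/(K_a γ)).
H = √(2×340.3/(0.3162×18.8)) = 10.70 m.

10.7 m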